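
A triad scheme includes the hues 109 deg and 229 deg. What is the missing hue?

A triad places three hues 120° apart.
The full set through 109° is {109°, 229°, 349°}.
Given {109°, 229°}, the missing hue is 349°.

349°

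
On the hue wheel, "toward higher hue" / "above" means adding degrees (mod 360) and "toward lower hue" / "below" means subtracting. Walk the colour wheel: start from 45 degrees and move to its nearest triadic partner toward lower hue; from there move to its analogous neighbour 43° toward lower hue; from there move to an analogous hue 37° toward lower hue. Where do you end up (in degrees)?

205°

triadic ↓ −120°: 45 − 120 = -75 → -75 + 360 = 285°
analog 43° ↓ −43°: 285 − 43 = 242°
analog 37° ↓ −37°: 242 − 37 = 205°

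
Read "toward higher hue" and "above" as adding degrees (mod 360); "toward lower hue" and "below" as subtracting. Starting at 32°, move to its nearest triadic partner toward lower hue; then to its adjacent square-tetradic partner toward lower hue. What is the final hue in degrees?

32 − 120 = -88 → -88 + 360 = 272°   (triadic ↓)
272 − 90 = 182°   (square ↓)

182°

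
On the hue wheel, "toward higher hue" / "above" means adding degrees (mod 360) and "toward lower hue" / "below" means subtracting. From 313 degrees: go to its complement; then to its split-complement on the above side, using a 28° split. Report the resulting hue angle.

341°

complement +180°: 313 + 180 = 493 → 493 − 360 = 133°
split-comp 28° ↑ +208°: 133 + 208 = 341°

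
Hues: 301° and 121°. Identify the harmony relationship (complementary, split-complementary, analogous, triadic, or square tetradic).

complementary

Sort the hues: 121°, 301°.
Successive gaps around the wheel: 180°, 180°.
Two hues 180° apart are complementary.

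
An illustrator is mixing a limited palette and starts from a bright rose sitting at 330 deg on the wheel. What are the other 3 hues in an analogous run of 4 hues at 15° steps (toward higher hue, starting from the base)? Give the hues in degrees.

Analogous hues sit every 15° along the wheel.
330 + 15 = 345°
330 + 30 = 360 → 360 − 360 = 0°
330 + 45 = 375 → 375 − 360 = 15°

345°, 0°, 15°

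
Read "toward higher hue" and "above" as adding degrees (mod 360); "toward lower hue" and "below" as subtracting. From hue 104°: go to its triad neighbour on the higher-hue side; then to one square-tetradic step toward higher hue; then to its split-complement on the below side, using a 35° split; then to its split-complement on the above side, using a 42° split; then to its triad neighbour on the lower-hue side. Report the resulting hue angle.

201°

+120° (triadic ↑): 104 + 120 = 224°
+90° (square ↑): 224 + 90 = 314°
+145° (split-comp 35° ↓): 314 + 145 = 459 → 459 − 360 = 99°
+222° (split-comp 42° ↑): 99 + 222 = 321°
−120° (triadic ↓): 321 − 120 = 201°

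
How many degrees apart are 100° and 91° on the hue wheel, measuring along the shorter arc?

9°

|100 − 91| = 9.
9 ≤ 180, so the shorter arc is 9°.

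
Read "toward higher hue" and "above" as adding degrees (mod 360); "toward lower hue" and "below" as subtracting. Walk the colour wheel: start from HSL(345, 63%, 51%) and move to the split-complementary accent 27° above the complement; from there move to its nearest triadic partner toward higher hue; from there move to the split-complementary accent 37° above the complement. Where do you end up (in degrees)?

split-comp 27° ↑ +207°: 345 + 207 = 552 → 552 − 360 = 192°
triadic ↑ +120°: 192 + 120 = 312°
split-comp 37° ↑ +217°: 312 + 217 = 529 → 529 − 360 = 169°

169°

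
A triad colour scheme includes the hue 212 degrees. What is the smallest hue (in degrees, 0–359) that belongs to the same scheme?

A triad places three hues 120° apart.
The full set through 212° is {92°, 212°, 332°}.

92°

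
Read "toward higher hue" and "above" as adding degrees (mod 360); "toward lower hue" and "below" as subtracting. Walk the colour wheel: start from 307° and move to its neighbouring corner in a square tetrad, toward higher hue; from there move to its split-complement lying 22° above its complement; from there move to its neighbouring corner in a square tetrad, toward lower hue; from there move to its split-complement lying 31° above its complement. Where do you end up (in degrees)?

square ↑ +90°: 307 + 90 = 397 → 397 − 360 = 37°
split-comp 22° ↑ +202°: 37 + 202 = 239°
square ↓ −90°: 239 − 90 = 149°
split-comp 31° ↑ +211°: 149 + 211 = 360 → 360 − 360 = 0°

0°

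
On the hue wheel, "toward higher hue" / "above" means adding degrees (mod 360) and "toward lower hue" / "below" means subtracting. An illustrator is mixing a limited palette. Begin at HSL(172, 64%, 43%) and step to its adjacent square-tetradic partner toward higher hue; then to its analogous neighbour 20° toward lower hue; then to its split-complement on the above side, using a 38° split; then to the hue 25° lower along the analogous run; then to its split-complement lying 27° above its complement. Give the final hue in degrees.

+90° (square ↑): 172 + 90 = 262°
−20° (analog 20° ↓): 262 − 20 = 242°
+218° (split-comp 38° ↑): 242 + 218 = 460 → 460 − 360 = 100°
−25° (analog 25° ↓): 100 − 25 = 75°
+207° (split-comp 27° ↑): 75 + 207 = 282°

282°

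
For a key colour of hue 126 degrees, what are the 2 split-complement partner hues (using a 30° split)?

276° and 336°

Split-complementary hues sit 30° either side of the complement.
Complement of 126 degrees: 126 + 180 = 306°
306 − 30 = 276°
306 + 30 = 336°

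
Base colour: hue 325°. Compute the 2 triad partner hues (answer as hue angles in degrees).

85° and 205°

325 + 120 = 445 → 445 − 360 = 85°
325 + 240 = 565 → 565 − 360 = 205°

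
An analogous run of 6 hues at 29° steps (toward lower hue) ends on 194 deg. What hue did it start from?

339°

5 steps of 29° (toward lower hue) give a net shift of −145°.
Start = end − shift: 194 + 145 = 339°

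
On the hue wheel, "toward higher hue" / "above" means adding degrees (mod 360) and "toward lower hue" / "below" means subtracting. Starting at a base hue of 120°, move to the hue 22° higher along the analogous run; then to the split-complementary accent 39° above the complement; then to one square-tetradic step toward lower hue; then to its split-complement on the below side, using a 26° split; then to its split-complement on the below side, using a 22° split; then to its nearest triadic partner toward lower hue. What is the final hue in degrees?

analog 22° ↑ +22°: 120 + 22 = 142°
split-comp 39° ↑ +219°: 142 + 219 = 361 → 361 − 360 = 1°
square ↓ −90°: 1 − 90 = -89 → -89 + 360 = 271°
split-comp 26° ↓ +154°: 271 + 154 = 425 → 425 − 360 = 65°
split-comp 22° ↓ +158°: 65 + 158 = 223°
triadic ↓ −120°: 223 − 120 = 103°

103°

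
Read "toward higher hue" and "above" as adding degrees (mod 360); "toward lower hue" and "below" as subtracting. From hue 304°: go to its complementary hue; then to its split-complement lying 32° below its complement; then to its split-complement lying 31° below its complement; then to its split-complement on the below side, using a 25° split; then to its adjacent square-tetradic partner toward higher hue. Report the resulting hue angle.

306°

304 + 180 = 484 → 484 − 360 = 124°   (complement)
124 + 148 = 272°   (split-comp 32° ↓)
272 + 149 = 421 → 421 − 360 = 61°   (split-comp 31° ↓)
61 + 155 = 216°   (split-comp 25° ↓)
216 + 90 = 306°   (square ↑)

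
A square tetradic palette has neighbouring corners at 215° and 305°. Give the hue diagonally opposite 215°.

35°

A square tetradic scheme places four hues 90° apart; opposite corners are 180° apart.
215 + 180 = 395 → 395 − 360 = 35°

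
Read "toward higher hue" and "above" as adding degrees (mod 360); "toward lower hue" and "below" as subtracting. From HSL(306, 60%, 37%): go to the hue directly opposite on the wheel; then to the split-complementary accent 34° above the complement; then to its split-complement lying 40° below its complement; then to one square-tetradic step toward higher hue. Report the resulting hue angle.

complement +180°: 306 + 180 = 486 → 486 − 360 = 126°
split-comp 34° ↑ +214°: 126 + 214 = 340°
split-comp 40° ↓ +140°: 340 + 140 = 480 → 480 − 360 = 120°
square ↑ +90°: 120 + 90 = 210°

210°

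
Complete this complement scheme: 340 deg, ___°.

The complement sits 180° across the wheel.
The full set through 340° is {160°, 340°}.
Given {340°}, the missing hue is 160°.

160°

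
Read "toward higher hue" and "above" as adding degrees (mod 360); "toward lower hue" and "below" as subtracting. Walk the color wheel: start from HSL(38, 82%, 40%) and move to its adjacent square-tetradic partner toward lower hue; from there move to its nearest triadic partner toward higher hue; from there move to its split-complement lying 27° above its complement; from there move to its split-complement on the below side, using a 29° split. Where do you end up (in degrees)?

66°

−90° (square ↓): 38 − 90 = -52 → -52 + 360 = 308°
+120° (triadic ↑): 308 + 120 = 428 → 428 − 360 = 68°
+207° (split-comp 27° ↑): 68 + 207 = 275°
+151° (split-comp 29° ↓): 275 + 151 = 426 → 426 − 360 = 66°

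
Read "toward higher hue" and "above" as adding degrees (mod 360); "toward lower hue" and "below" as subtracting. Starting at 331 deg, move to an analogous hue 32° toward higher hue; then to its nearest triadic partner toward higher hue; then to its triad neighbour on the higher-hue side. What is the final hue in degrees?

243°

analog 32° ↑ +32°: 331 + 32 = 363 → 363 − 360 = 3°
triadic ↑ +120°: 3 + 120 = 123°
triadic ↑ +120°: 123 + 120 = 243°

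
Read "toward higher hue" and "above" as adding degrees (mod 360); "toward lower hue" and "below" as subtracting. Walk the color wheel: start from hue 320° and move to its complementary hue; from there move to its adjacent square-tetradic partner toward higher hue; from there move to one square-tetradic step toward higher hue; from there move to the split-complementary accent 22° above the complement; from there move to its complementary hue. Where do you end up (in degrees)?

complement +180°: 320 + 180 = 500 → 500 − 360 = 140°
square ↑ +90°: 140 + 90 = 230°
square ↑ +90°: 230 + 90 = 320°
split-comp 22° ↑ +202°: 320 + 202 = 522 → 522 − 360 = 162°
complement +180°: 162 + 180 = 342°

342°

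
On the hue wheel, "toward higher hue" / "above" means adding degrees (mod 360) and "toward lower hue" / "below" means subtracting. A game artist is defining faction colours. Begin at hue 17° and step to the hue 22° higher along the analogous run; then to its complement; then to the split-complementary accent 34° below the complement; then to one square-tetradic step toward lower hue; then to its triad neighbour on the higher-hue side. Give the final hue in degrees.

17 + 22 = 39°   (analog 22° ↑)
39 + 180 = 219°   (complement)
219 + 146 = 365 → 365 − 360 = 5°   (split-comp 34° ↓)
5 − 90 = -85 → -85 + 360 = 275°   (square ↓)
275 + 120 = 395 → 395 − 360 = 35°   (triadic ↑)

35°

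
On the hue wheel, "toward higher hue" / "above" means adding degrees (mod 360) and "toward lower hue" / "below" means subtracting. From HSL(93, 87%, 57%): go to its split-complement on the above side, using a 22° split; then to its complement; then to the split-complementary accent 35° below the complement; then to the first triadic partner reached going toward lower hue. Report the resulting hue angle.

140°

+202° (split-comp 22° ↑): 93 + 202 = 295°
+180° (complement): 295 + 180 = 475 → 475 − 360 = 115°
+145° (split-comp 35° ↓): 115 + 145 = 260°
−120° (triadic ↓): 260 − 120 = 140°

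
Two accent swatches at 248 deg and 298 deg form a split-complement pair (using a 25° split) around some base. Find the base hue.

The accents sit 25° either side of the complement, so the complement is their short-arc midpoint on the wheel.
Short-arc midpoint of 248° and 298°: 273°.
Base is 180° from the complement: 273 − 180 = 93°

93°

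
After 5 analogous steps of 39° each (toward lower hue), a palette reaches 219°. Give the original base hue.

5 steps of 39° (toward lower hue) give a net shift of −195°.
Start = end − shift: 219 + 195 = 414 → 414 − 360 = 54°

54°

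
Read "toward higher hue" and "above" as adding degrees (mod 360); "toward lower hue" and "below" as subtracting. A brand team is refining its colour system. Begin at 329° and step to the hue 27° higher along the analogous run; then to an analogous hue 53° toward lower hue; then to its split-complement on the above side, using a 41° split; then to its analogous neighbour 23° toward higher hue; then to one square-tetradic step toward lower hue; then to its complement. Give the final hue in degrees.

329 + 27 = 356°   (analog 27° ↑)
356 − 53 = 303°   (analog 53° ↓)
303 + 221 = 524 → 524 − 360 = 164°   (split-comp 41° ↑)
164 + 23 = 187°   (analog 23° ↑)
187 − 90 = 97°   (square ↓)
97 + 180 = 277°   (complement)

277°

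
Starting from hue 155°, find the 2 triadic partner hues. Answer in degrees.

A triad places three hues 120° apart.
155 + 120 = 275°
155 + 240 = 395 → 395 − 360 = 35°

275° and 35°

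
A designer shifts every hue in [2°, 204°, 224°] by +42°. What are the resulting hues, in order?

2 + 42 = 44°
204 + 42 = 246°
224 + 42 = 266°

44°, 246°, 266°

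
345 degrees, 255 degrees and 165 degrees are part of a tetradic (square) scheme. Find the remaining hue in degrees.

75°

A square tetradic scheme places four hues every 90°.
The full set through 165° is {75°, 165°, 255°, 345°}.
Given {165°, 255°, 345°}, the missing hue is 75°.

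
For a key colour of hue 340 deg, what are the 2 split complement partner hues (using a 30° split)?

130° and 190°

Split-complementary hues sit 30° either side of the complement.
Complement of 340 deg: 340 + 180 = 520 → 520 − 360 = 160°
160 − 30 = 130°
160 + 30 = 190°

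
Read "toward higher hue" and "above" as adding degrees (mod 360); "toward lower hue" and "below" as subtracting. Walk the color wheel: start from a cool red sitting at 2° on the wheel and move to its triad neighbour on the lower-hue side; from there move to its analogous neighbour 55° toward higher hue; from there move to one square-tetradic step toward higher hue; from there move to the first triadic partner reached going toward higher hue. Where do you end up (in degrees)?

147°

triadic ↓ −120°: 2 − 120 = -118 → -118 + 360 = 242°
analog 55° ↑ +55°: 242 + 55 = 297°
square ↑ +90°: 297 + 90 = 387 → 387 − 360 = 27°
triadic ↑ +120°: 27 + 120 = 147°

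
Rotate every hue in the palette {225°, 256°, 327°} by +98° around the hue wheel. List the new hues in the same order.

323°, 354°, 65°

225 + 98 = 323°
256 + 98 = 354°
327 + 98 = 425 → 425 − 360 = 65°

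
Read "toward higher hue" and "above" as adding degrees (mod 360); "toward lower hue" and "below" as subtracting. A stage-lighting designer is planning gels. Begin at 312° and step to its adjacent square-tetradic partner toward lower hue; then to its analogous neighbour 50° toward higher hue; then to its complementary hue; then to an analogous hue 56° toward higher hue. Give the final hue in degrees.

312 − 90 = 222°   (square ↓)
222 + 50 = 272°   (analog 50° ↑)
272 + 180 = 452 → 452 − 360 = 92°   (complement)
92 + 56 = 148°   (analog 56° ↑)

148°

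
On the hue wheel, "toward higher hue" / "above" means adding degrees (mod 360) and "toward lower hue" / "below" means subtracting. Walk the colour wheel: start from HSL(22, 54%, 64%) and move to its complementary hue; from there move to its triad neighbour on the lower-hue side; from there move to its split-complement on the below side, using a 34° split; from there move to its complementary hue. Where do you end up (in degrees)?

+180° (complement): 22 + 180 = 202°
−120° (triadic ↓): 202 − 120 = 82°
+146° (split-comp 34° ↓): 82 + 146 = 228°
+180° (complement): 228 + 180 = 408 → 408 − 360 = 48°

48°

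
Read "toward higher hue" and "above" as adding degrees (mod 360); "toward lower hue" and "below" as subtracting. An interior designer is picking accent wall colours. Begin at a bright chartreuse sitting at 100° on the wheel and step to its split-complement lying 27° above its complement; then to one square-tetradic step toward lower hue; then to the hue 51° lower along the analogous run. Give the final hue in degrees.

166°

+207° (split-comp 27° ↑): 100 + 207 = 307°
−90° (square ↓): 307 − 90 = 217°
−51° (analog 51° ↓): 217 − 51 = 166°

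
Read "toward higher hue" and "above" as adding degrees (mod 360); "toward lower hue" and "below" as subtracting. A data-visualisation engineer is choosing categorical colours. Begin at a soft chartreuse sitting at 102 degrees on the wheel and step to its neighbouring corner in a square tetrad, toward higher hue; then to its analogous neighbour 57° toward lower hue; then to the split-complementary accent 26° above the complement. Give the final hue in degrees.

+90° (square ↑): 102 + 90 = 192°
−57° (analog 57° ↓): 192 − 57 = 135°
+206° (split-comp 26° ↑): 135 + 206 = 341°

341°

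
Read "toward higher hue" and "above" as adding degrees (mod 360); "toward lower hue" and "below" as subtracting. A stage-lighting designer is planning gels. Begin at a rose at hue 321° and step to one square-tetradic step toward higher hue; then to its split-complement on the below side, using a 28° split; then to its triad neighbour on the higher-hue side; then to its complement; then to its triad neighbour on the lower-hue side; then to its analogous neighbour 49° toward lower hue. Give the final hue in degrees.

334°

square ↑ +90°: 321 + 90 = 411 → 411 − 360 = 51°
split-comp 28° ↓ +152°: 51 + 152 = 203°
triadic ↑ +120°: 203 + 120 = 323°
complement +180°: 323 + 180 = 503 → 503 − 360 = 143°
triadic ↓ −120°: 143 − 120 = 23°
analog 49° ↓ −49°: 23 − 49 = -26 → -26 + 360 = 334°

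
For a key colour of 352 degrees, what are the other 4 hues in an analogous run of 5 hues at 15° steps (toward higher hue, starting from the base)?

Analogous hues sit every 15° along the wheel.
352 + 15 = 367 → 367 − 360 = 7°
352 + 30 = 382 → 382 − 360 = 22°
352 + 45 = 397 → 397 − 360 = 37°
352 + 60 = 412 → 412 − 360 = 52°

7°, 22°, 37°, and 52°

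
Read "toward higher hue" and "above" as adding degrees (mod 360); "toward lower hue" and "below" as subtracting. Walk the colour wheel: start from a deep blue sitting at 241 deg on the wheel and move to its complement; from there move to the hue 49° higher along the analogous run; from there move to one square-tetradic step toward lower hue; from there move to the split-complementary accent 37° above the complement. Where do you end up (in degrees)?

237°

complement +180°: 241 + 180 = 421 → 421 − 360 = 61°
analog 49° ↑ +49°: 61 + 49 = 110°
square ↓ −90°: 110 − 90 = 20°
split-comp 37° ↑ +217°: 20 + 217 = 237°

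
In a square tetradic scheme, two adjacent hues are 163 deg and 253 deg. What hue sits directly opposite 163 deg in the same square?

A square tetradic scheme places four hues 90° apart; opposite corners are 180° apart.
163 + 180 = 343°

343°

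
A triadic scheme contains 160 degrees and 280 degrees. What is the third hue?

40°

A triad spaces three hues 120° apart.
The full set is {40°, 160°, 280°}.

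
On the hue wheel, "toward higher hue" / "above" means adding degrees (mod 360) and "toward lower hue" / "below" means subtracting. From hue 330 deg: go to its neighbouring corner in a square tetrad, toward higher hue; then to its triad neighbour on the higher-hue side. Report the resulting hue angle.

+90° (square ↑): 330 + 90 = 420 → 420 − 360 = 60°
+120° (triadic ↑): 60 + 120 = 180°

180°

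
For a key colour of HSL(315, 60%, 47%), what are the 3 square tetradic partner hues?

A square tetradic scheme places four hues every 90°.
315 + 90 = 405 → 405 − 360 = 45°
315 + 180 = 495 → 495 − 360 = 135°
315 + 270 = 585 → 585 − 360 = 225°

45°, 135° and 225°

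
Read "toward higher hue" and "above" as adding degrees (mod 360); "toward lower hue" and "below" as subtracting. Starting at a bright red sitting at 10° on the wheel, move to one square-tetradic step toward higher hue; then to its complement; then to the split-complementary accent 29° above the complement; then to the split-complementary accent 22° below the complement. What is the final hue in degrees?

10 + 90 = 100°   (square ↑)
100 + 180 = 280°   (complement)
280 + 209 = 489 → 489 − 360 = 129°   (split-comp 29° ↑)
129 + 158 = 287°   (split-comp 22° ↓)

287°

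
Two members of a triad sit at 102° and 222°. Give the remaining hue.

A triad spaces three hues 120° apart.
The full set is {102°, 222°, 342°}.

342°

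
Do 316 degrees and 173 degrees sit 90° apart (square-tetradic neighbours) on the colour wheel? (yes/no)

no

Angular distance: |316 − 173| = 143 = 143°.
90° apart (square-tetradic neighbours) requires 90°.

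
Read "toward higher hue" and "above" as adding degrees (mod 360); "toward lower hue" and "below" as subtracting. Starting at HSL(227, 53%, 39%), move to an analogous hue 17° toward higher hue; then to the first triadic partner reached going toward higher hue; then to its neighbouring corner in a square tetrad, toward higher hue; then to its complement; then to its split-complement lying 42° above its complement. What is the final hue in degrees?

analog 17° ↑ +17°: 227 + 17 = 244°
triadic ↑ +120°: 244 + 120 = 364 → 364 − 360 = 4°
square ↑ +90°: 4 + 90 = 94°
complement +180°: 94 + 180 = 274°
split-comp 42° ↑ +222°: 274 + 222 = 496 → 496 − 360 = 136°

136°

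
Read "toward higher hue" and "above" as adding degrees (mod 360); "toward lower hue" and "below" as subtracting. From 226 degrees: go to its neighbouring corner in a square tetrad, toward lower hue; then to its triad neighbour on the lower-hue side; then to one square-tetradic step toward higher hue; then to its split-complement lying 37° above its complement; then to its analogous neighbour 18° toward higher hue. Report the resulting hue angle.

226 − 90 = 136°   (square ↓)
136 − 120 = 16°   (triadic ↓)
16 + 90 = 106°   (square ↑)
106 + 217 = 323°   (split-comp 37° ↑)
323 + 18 = 341°   (analog 18° ↑)

341°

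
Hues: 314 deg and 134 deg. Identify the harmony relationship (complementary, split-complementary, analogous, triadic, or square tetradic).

Sort the hues: 134°, 314°.
Successive gaps around the wheel: 180°, 180°.
Two hues 180° apart are complementary.

complementary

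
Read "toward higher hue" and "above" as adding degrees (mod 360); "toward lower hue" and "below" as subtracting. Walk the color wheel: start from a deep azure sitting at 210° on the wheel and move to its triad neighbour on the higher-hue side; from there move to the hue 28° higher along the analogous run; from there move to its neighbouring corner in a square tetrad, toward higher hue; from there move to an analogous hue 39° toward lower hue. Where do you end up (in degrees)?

49°

triadic ↑ +120°: 210 + 120 = 330°
analog 28° ↑ +28°: 330 + 28 = 358°
square ↑ +90°: 358 + 90 = 448 → 448 − 360 = 88°
analog 39° ↓ −39°: 88 − 39 = 49°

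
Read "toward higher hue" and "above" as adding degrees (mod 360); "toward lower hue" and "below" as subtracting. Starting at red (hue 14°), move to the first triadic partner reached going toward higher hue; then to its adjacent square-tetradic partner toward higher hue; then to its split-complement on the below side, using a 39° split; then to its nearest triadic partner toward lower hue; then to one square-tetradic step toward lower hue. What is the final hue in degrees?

155°

triadic ↑ +120°: 14 + 120 = 134°
square ↑ +90°: 134 + 90 = 224°
split-comp 39° ↓ +141°: 224 + 141 = 365 → 365 − 360 = 5°
triadic ↓ −120°: 5 − 120 = -115 → -115 + 360 = 245°
square ↓ −90°: 245 − 90 = 155°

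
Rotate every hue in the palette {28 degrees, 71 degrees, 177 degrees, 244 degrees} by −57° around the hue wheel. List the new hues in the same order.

331°, 14°, 120°, 187°

28 − 57 = -29 → -29 + 360 = 331°
71 − 57 = 14°
177 − 57 = 120°
244 − 57 = 187°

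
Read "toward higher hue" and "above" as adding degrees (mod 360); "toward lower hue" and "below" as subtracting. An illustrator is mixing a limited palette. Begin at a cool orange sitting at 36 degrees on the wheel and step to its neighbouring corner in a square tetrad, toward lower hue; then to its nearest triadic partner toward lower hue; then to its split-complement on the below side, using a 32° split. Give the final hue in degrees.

square ↓ −90°: 36 − 90 = -54 → -54 + 360 = 306°
triadic ↓ −120°: 306 − 120 = 186°
split-comp 32° ↓ +148°: 186 + 148 = 334°

334°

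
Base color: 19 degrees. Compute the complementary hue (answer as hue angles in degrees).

19 + 180 = 199°

199°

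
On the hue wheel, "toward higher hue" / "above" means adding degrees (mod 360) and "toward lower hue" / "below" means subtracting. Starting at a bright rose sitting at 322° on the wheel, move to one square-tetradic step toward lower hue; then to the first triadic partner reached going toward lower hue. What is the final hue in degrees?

112°

square ↓ −90°: 322 − 90 = 232°
triadic ↓ −120°: 232 − 120 = 112°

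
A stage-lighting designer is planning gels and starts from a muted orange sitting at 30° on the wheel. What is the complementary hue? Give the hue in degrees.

30 + 180 = 210°

210°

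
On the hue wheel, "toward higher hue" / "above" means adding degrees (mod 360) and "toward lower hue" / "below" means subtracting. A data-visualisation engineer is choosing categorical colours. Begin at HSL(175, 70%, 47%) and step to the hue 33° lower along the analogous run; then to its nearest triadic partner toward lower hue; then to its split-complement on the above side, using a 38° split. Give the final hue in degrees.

analog 33° ↓ −33°: 175 − 33 = 142°
triadic ↓ −120°: 142 − 120 = 22°
split-comp 38° ↑ +218°: 22 + 218 = 240°

240°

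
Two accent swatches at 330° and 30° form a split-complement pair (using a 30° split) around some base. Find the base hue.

180°

The accents sit 30° either side of the complement, so the complement is their short-arc midpoint on the wheel.
Short-arc midpoint of 330° and 30°: 0°.
Base is 180° from the complement: 0 − 180 = -180 → -180 + 360 = 180°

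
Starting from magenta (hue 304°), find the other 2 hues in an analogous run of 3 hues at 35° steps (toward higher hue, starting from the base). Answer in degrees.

339° and 14°

Analogous hues sit every 35° along the wheel.
304 + 35 = 339°
304 + 70 = 374 → 374 − 360 = 14°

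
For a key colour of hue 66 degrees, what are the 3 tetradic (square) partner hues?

156°, 246° and 336°

A square tetradic scheme places four hues every 90°.
66 + 90 = 156°
66 + 180 = 246°
66 + 270 = 336°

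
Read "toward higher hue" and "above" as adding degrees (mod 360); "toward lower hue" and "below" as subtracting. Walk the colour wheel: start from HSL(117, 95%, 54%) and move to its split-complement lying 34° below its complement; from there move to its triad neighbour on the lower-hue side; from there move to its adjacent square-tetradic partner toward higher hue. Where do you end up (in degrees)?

233°

split-comp 34° ↓ +146°: 117 + 146 = 263°
triadic ↓ −120°: 263 − 120 = 143°
square ↑ +90°: 143 + 90 = 233°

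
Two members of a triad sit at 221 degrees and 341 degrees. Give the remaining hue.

101°

A triad spaces three hues 120° apart.
The full set is {101°, 221°, 341°}.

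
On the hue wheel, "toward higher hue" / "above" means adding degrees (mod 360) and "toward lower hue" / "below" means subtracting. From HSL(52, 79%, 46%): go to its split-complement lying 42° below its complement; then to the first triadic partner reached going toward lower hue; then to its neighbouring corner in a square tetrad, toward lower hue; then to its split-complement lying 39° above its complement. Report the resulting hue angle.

199°

52 + 138 = 190°   (split-comp 42° ↓)
190 − 120 = 70°   (triadic ↓)
70 − 90 = -20 → -20 + 360 = 340°   (square ↓)
340 + 219 = 559 → 559 − 360 = 199°   (split-comp 39° ↑)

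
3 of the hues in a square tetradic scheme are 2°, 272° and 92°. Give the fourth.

A square tetradic scheme places four hues every 90°.
The full set through 2° is {2°, 92°, 182°, 272°}.
Given {2°, 92°, 272°}, the missing hue is 182°.

182°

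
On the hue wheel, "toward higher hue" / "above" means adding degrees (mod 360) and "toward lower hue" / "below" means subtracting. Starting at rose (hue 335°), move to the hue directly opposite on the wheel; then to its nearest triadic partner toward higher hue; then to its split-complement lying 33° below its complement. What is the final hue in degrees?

62°

335 + 180 = 515 → 515 − 360 = 155°   (complement)
155 + 120 = 275°   (triadic ↑)
275 + 147 = 422 → 422 − 360 = 62°   (split-comp 33° ↓)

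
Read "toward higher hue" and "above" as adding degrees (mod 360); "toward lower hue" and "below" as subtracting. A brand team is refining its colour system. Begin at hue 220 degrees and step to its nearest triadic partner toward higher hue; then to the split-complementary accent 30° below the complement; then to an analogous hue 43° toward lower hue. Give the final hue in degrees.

87°

+120° (triadic ↑): 220 + 120 = 340°
+150° (split-comp 30° ↓): 340 + 150 = 490 → 490 − 360 = 130°
−43° (analog 43° ↓): 130 − 43 = 87°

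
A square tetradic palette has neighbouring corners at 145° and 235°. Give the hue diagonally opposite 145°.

325°

A square tetradic scheme places four hues 90° apart; opposite corners are 180° apart.
145 + 180 = 325°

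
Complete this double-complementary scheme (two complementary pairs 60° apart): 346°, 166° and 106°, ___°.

286°

A rectangular tetradic uses two complementary pairs 60° apart: offsets 0°, 60°, 180°, 240°.
Among {106°, 166°, 346°}, 346° and 166° are a 180° pair.
The remaining hue 106° needs its own complement: 106 + 180 = 286°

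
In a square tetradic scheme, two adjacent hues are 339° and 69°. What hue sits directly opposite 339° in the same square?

159°

A square tetradic scheme places four hues 90° apart; opposite corners are 180° apart.
339 + 180 = 519 → 519 − 360 = 159°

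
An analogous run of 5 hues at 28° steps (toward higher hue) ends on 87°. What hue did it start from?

4 steps of 28° (toward higher hue) give a net shift of +112°.
Start = end − shift: 87 − 112 = -25 → -25 + 360 = 335°

335°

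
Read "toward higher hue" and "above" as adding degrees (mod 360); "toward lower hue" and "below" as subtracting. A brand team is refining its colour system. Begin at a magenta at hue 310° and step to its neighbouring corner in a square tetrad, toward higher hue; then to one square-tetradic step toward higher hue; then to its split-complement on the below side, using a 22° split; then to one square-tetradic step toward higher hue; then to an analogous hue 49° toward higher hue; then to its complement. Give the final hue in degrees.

247°

310 + 90 = 400 → 400 − 360 = 40°   (square ↑)
40 + 90 = 130°   (square ↑)
130 + 158 = 288°   (split-comp 22° ↓)
288 + 90 = 378 → 378 − 360 = 18°   (square ↑)
18 + 49 = 67°   (analog 49° ↑)
67 + 180 = 247°   (complement)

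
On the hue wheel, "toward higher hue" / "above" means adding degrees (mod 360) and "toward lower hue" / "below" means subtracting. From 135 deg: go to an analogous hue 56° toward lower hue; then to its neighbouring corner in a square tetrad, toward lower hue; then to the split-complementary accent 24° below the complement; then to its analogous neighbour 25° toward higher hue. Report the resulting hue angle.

−56° (analog 56° ↓): 135 − 56 = 79°
−90° (square ↓): 79 − 90 = -11 → -11 + 360 = 349°
+156° (split-comp 24° ↓): 349 + 156 = 505 → 505 − 360 = 145°
+25° (analog 25° ↑): 145 + 25 = 170°

170°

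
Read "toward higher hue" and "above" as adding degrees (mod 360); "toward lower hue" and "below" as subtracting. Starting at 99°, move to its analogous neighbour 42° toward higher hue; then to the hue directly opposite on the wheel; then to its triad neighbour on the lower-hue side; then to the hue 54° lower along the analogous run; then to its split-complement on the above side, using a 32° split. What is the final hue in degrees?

+42° (analog 42° ↑): 99 + 42 = 141°
+180° (complement): 141 + 180 = 321°
−120° (triadic ↓): 321 − 120 = 201°
−54° (analog 54° ↓): 201 − 54 = 147°
+212° (split-comp 32° ↑): 147 + 212 = 359°

359°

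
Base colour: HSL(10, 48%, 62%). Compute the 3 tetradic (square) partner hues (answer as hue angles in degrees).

10 + 90 = 100°
10 + 180 = 190°
10 + 270 = 280°

100°, 190°, and 280°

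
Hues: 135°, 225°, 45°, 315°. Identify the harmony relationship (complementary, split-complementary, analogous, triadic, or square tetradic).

square tetradic

Sort the hues: 45°, 135°, 225°, 315°.
Successive gaps around the wheel: 90°, 90°, 90°, 90°.
Four hues every 90° form a square tetradic scheme.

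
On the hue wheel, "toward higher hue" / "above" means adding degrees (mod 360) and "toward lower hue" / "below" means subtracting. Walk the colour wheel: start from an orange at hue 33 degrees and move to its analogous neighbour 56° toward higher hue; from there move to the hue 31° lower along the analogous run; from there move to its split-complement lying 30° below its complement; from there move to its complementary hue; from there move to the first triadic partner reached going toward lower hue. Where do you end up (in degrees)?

268°

+56° (analog 56° ↑): 33 + 56 = 89°
−31° (analog 31° ↓): 89 − 31 = 58°
+150° (split-comp 30° ↓): 58 + 150 = 208°
+180° (complement): 208 + 180 = 388 → 388 − 360 = 28°
−120° (triadic ↓): 28 − 120 = -92 → -92 + 360 = 268°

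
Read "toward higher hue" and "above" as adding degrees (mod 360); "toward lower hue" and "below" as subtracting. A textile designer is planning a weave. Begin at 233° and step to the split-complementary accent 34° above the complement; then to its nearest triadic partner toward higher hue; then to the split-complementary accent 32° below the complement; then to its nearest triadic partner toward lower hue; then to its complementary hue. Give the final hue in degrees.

233 + 214 = 447 → 447 − 360 = 87°   (split-comp 34° ↑)
87 + 120 = 207°   (triadic ↑)
207 + 148 = 355°   (split-comp 32° ↓)
355 − 120 = 235°   (triadic ↓)
235 + 180 = 415 → 415 − 360 = 55°   (complement)

55°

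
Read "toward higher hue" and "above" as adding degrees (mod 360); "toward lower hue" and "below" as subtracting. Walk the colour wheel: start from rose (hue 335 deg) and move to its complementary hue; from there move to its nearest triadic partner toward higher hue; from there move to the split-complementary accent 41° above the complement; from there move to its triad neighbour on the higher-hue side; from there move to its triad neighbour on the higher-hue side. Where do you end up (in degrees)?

335 + 180 = 515 → 515 − 360 = 155°   (complement)
155 + 120 = 275°   (triadic ↑)
275 + 221 = 496 → 496 − 360 = 136°   (split-comp 41° ↑)
136 + 120 = 256°   (triadic ↑)
256 + 120 = 376 → 376 − 360 = 16°   (triadic ↑)

16°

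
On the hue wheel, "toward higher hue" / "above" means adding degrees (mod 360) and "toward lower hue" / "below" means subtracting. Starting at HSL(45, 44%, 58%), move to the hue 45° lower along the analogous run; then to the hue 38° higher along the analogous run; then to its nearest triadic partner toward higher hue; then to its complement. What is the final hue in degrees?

45 − 45 = 0°   (analog 45° ↓)
0 + 38 = 38°   (analog 38° ↑)
38 + 120 = 158°   (triadic ↑)
158 + 180 = 338°   (complement)

338°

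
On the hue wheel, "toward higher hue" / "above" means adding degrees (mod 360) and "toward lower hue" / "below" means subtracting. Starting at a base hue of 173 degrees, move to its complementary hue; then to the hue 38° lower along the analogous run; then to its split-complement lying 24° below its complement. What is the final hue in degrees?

111°

complement +180°: 173 + 180 = 353°
analog 38° ↓ −38°: 353 − 38 = 315°
split-comp 24° ↓ +156°: 315 + 156 = 471 → 471 − 360 = 111°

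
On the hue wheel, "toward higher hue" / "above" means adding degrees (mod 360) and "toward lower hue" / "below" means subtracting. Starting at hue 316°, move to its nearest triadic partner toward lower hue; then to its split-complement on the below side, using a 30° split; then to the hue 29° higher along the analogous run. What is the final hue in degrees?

15°

−120° (triadic ↓): 316 − 120 = 196°
+150° (split-comp 30° ↓): 196 + 150 = 346°
+29° (analog 29° ↑): 346 + 29 = 375 → 375 − 360 = 15°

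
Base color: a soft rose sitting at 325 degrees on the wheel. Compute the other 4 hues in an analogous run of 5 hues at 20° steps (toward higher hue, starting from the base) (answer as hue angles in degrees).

345°, 5°, 25°, 45°

325 + 20 = 345°
325 + 40 = 365 → 365 − 360 = 5°
325 + 60 = 385 → 385 − 360 = 25°
325 + 80 = 405 → 405 − 360 = 45°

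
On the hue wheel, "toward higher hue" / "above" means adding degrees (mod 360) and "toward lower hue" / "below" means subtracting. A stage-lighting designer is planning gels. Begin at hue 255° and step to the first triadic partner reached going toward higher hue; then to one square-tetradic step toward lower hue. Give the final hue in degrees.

255 + 120 = 375 → 375 − 360 = 15°   (triadic ↑)
15 − 90 = -75 → -75 + 360 = 285°   (square ↓)

285°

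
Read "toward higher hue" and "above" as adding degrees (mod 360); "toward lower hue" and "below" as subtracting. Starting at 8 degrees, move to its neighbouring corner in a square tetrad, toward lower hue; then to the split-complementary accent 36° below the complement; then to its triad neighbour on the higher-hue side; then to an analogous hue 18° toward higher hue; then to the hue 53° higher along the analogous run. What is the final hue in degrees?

253°

−90° (square ↓): 8 − 90 = -82 → -82 + 360 = 278°
+144° (split-comp 36° ↓): 278 + 144 = 422 → 422 − 360 = 62°
+120° (triadic ↑): 62 + 120 = 182°
+18° (analog 18° ↑): 182 + 18 = 200°
+53° (analog 53° ↑): 200 + 53 = 253°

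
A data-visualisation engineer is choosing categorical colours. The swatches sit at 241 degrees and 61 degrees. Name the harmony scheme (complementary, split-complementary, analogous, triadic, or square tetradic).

complementary

Sort the hues: 61°, 241°.
Successive gaps around the wheel: 180°, 180°.
Two hues 180° apart are complementary.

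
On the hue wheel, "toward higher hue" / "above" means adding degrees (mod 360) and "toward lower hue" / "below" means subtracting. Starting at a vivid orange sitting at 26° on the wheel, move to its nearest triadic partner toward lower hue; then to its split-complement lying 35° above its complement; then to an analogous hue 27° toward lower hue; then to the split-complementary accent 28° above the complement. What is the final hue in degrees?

302°

26 − 120 = -94 → -94 + 360 = 266°   (triadic ↓)
266 + 215 = 481 → 481 − 360 = 121°   (split-comp 35° ↑)
121 − 27 = 94°   (analog 27° ↓)
94 + 208 = 302°   (split-comp 28° ↑)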